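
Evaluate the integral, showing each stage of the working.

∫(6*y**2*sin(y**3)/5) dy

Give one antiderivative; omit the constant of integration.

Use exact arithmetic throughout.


Step 1. Substitute u = y**3, turning ∫(6*y**2*sin(y**3)/5) dy into ∫(2*sin(u)/5) du: now ∫(2*sin(u)/5) du.
Step 2. Evaluate the standard form: now -2*cos(u)/5.
Step 3. Substitute back u = y**3: now -2*cos(y**3)/5.
Answer: -2*cos(y**3)/5.


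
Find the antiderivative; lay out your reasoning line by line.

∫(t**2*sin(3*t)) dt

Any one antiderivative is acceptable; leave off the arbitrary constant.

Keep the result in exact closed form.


Step 1. Integrate ∫(t**2*sin(3*t)) dt by parts with u = t**2, dv = (sin(3*t)) dt, so v = -cos(3*t)/3: now -t**2*cos(3*t)/3 + ∫(2*t*cos(3*t)/3) dt.
Step 2. Integrate ∫(2*t*cos(3*t)/3) dt by parts with u = t, dv = (2*cos(3*t)/3) dt, so v = 2*sin(3*t)/9: now -t**2*cos(3*t)/3 + 2*t*sin(3*t)/9 + ∫(-2*sin(3*t)/9) dt.
Step 3. Evaluate the standard form: now -t**2*cos(3*t)/3 + 2*t*sin(3*t)/9 + 2*cos(3*t)/27.
Answer: -t**2*cos(3*t)/3 + 2*t*sin(3*t)/9 + 2*cos(3*t)/27.


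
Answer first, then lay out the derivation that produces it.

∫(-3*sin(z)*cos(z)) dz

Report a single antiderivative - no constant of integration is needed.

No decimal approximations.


The answer is -3*sin(z)**2/2.
Step 1. Substitute u = sin(z), turning ∫(-3*sin(z)*cos(z)) dz into ∫(-3*u) du: now ∫(-3*u) du.
Step 2. Evaluate the standard form: now -3*u**2/2.
Step 3. Substitute back u = sin(z): now -3*sin(z)**2/2.
Answer: -3*sin(z)**2/2.


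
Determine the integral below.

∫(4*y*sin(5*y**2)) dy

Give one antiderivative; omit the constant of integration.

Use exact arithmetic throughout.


Answer: -2*cos(5*y**2)/5.


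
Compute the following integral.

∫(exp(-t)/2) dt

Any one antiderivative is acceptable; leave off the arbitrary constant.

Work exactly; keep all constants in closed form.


Answer: -exp(-t)/2.


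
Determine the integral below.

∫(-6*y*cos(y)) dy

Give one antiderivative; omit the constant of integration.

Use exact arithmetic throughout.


Answer: -6*y*sin(y) - 6*cos(y).


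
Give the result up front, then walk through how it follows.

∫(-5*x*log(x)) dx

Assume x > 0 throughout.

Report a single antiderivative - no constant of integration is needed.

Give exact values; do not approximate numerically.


The answer is -5*x**2*log(x)/2 + 5*x**2/4.
Step 1. Integrate ∫(-5*x*log(x)) dx by parts with u = log(x), dv = (-5*x) dx, so v = -5*x**2/2 [assuming x > 0]: now -5*x**2*log(x)/2 + ∫(5*x/2) dx.
Step 2. Evaluate the standard form: now -5*x**2*log(x)/2 + 5*x**2/4.
Answer: -5*x**2*log(x)/2 + 5*x**2/4.


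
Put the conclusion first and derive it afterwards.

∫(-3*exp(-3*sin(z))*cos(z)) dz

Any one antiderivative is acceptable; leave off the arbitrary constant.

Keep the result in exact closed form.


The answer is exp(-3*sin(z)).
Step 1. Substitute u = sin(z), turning ∫(-3*exp(-3*sin(z))*cos(z)) dz into ∫(-3*exp(-3*u)) du: now ∫(-3*exp(-3*u)) du.
Step 2. Evaluate the standard form: now exp(-3*u).
Step 3. Substitute back u = sin(z): now exp(-3*sin(z)).
Answer: exp(-3*sin(z)).


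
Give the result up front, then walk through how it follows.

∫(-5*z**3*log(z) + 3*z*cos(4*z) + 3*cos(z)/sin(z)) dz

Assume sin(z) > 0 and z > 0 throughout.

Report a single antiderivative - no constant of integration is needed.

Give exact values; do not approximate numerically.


The answer is -5*z**4*log(z)/4 + 5*z**4/16 + 3*z*sin(4*z)/4 + 3*log(sin(z)) + 3*cos(4*z)/16.
Step 1. Rewrite: now ∫(3*z*cos(4*z)) dz + ∫(-5*z**3*log(z)) dz + ∫(3*cos(z)/sin(z)) dz.
Step 2. Substitute u = sin(z), turning ∫(3*cos(z)/sin(z)) dz into ∫(3/u) du: now ∫(3/u) du + ∫(3*z*cos(4*z)) dz + ∫(-5*z**3*log(z)) dz.
Step 3. Evaluate the standard form [assuming u > 0]: now 3*log(u) + ∫(3*z*cos(4*z)) dz + ∫(-5*z**3*log(z)) dz.
Step 4. Substitute back u = sin(z): now 3*log(sin(z)) + ∫(3*z*cos(4*z)) dz + ∫(-5*z**3*log(z)) dz.
Step 5. Integrate ∫(-5*z**3*log(z)) dz by parts with u = log(z), dv = (-5*z**3) dz, so v = -5*z**4/4 [assuming z > 0]: now -5*z**4*log(z)/4 + 3*log(sin(z)) + ∫(5*z**3/4) dz + ∫(3*z*cos(4*z)) dz.
Step 6. Evaluate the standard form: now -5*z**4*log(z)/4 + 5*z**4/16 + 3*log(sin(z)) + ∫(3*z*cos(4*z)) dz.
Step 7. Integrate ∫(3*z*cos(4*z)) dz by parts with u = z, dv = (3*cos(4*z)) dz, so v = 3*sin(4*z)/4: now -5*z**4*log(z)/4 + 5*z**4/16 + 3*z*sin(4*z)/4 + 3*log(sin(z)) + ∫(-3*sin(4*z)/4) dz.
Step 8. Evaluate the standard form: now -5*z**4*log(z)/4 + 5*z**4/16 + 3*z*sin(4*z)/4 + 3*log(sin(z)) + 3*cos(4*z)/16.
Answer: -5*z**4*log(z)/4 + 5*z**4/16 + 3*z*sin(4*z)/4 + 3*log(sin(z)) + 3*cos(4*z)/16.


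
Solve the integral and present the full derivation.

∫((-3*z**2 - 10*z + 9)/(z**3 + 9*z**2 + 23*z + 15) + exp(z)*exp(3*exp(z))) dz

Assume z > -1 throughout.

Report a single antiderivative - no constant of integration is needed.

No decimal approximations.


Step 1. Rewrite: now ∫((-3*z**2 - 10*z + 9)/(z**3 + 9*z**2 + 23*z + 15)) dz + ∫(exp(z)*exp(3*exp(z))) dz.
Step 2. Decompose ∫((-3*z**2 - 10*z + 9)/(z**3 + 9*z**2 + 23*z + 15)) dz by partial fractions, (-3*z**2 - 10*z + 9)/(z**3 + 9*z**2 + 23*z + 15) = -2/(z + 5) - 3/(z + 3) + 2/(z + 1): now ∫(exp(z)*exp(3*exp(z))) dz + ∫(2/(z + 1)) dz + ∫(-3/(z + 3)) dz + ∫(-2/(z + 5)) dz.
Step 3. Evaluate the standard form [assuming z > -3]: now -3*log(z + 3) + ∫(exp(z)*exp(3*exp(z))) dz + ∫(2/(z + 1)) dz + ∫(-2/(z + 5)) dz.
Step 4. Evaluate the standard form [assuming z > -5]: now -3*log(z + 3) - 2*log(z + 5) + ∫(exp(z)*exp(3*exp(z))) dz + ∫(2/(z + 1)) dz.
Step 5. Evaluate the standard form [assuming z > -1]: now 2*log(z + 1) - 3*log(z + 3) - 2*log(z + 5) + ∫(exp(z)*exp(3*exp(z))) dz.
Step 6. Substitute u = exp(z), turning ∫(exp(z)*exp(3*exp(z))) dz into ∫(exp(3*u)) du: now 2*log(z + 1) - 3*log(z + 3) - 2*log(z + 5) + ∫(exp(3*u)) du.
Step 7. Evaluate the standard form: now exp(3*u)/3 + 2*log(z + 1) - 3*log(z + 3) - 2*log(z + 5).
Step 8. Substitute back u = exp(z): now exp(3*exp(z))/3 + 2*log(z + 1) - 3*log(z + 3) - 2*log(z + 5).
Answer: exp(3*exp(z))/3 + 2*log(z + 1) - 3*log(z + 3) - 2*log(z + 5).


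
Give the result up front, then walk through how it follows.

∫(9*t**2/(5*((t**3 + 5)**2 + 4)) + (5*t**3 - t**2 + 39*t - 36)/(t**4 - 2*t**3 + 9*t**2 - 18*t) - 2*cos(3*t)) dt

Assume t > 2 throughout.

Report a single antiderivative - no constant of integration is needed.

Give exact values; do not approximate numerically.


The answer is 2*log(t) + 3*log(t - 2) - 2*sin(3*t)/3 + atan(t/3) + 3*atan(t**3/2 + 5/2)/10.
Step 1. Rewrite: now ∫(9*t**2/(5*((t**3 + 5)**2 + 4))) dt + ∫((5*t**3 - t**2 + 39*t - 36)/(t**4 - 2*t**3 + 9*t**2 - 18*t)) dt + ∫(-2*cos(3*t)) dt.
Step 2. Decompose ∫((5*t**3 - t**2 + 39*t - 36)/(t**4 - 2*t**3 + 9*t**2 - 18*t)) dt by partial fractions, (5*t**3 - t**2 + 39*t - 36)/(t**4 - 2*t**3 + 9*t**2 - 18*t) = 3/(t**2 + 9) + 3/(t - 2) + 2/t: now ∫(2/t) dt + ∫(9*t**2/(5*((t**3 + 5)**2 + 4))) dt + ∫(3/(t - 2)) dt + ∫(3/(t**2 + 9)) dt + ∫(-2*cos(3*t)) dt.
Step 3. Evaluate the standard form [assuming t > 2]: now 3*log(t - 2) + ∫(2/t) dt + ∫(9*t**2/(5*((t**3 + 5)**2 + 4))) dt + ∫(3/(t**2 + 9)) dt + ∫(-2*cos(3*t)) dt.
Step 4. Evaluate the standard form [assuming t > 0]: now 2*log(t) + 3*log(t - 2) + ∫(9*t**2/(5*((t**3 + 5)**2 + 4))) dt + ∫(3/(t**2 + 9)) dt + ∫(-2*cos(3*t)) dt.
Step 5. Evaluate the standard form: now 2*log(t) + 3*log(t - 2) + atan(t/3) + ∫(9*t**2/(5*((t**3 + 5)**2 + 4))) dt + ∫(-2*cos(3*t)) dt.
Step 6. Substitute u = t**3 + 5, turning ∫(9*t**2/(5*((t**3 + 5)**2 + 4))) dt into ∫(3/(5*(u**2 + 4))) du: now 2*log(t) + 3*log(t - 2) + atan(t/3) + ∫(3/(5*(u**2 + 4))) du + ∫(-2*cos(3*t)) dt.
Step 7. Evaluate the standard form: now 2*log(t) + 3*log(t - 2) + atan(t/3) + 3*atan(u/2)/10 + ∫(-2*cos(3*t)) dt.
Step 8. Substitute back u = t**3 + 5: now 2*log(t) + 3*log(t - 2) + atan(t/3) + 3*atan(t**3/2 + 5/2)/10 + ∫(-2*cos(3*t)) dt.
Step 9. Evaluate the standard form: now 2*log(t) + 3*log(t - 2) - 2*sin(3*t)/3 + atan(t/3) + 3*atan(t**3/2 + 5/2)/10.
Answer: 2*log(t) + 3*log(t - 2) - 2*sin(3*t)/3 + atan(t/3) + 3*atan(t**3/2 + 5/2)/10.


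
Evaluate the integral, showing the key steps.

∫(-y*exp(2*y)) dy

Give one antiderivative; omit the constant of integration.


Step 1. Integrate ∫(-y*exp(2*y)) dy by parts with u = y, dv = (-exp(2*y)) dy, so v = -exp(2*y)/2: now -y*exp(2*y)/2 + ∫(exp(2*y)/2) dy.
Step 2. Evaluate the standard form: now -y*exp(2*y)/2 + exp(2*y)/4.
Answer: -y*exp(2*y)/2 + exp(2*y)/4.


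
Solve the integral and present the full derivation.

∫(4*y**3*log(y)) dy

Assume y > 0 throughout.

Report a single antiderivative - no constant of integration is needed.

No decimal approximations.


Step 1. Integrate ∫(4*y**3*log(y)) dy by parts with u = log(y), dv = (4*y**3) dy, so v = y**4 [assuming y > 0]: now y**4*log(y) + ∫(-y**3) dy.
Step 2. Evaluate the standard form: now y**4*log(y) - y**4/4.
Answer: y**4*log(y) - y**4/4.


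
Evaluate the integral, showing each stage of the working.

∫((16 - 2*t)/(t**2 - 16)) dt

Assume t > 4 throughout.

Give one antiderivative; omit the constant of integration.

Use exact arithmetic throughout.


Step 1. Decompose ∫((16 - 2*t)/(t**2 - 16)) dt by partial fractions, (16 - 2*t)/(t**2 - 16) = -3/(t + 4) + 1/(t - 4): now ∫(1/(t - 4)) dt + ∫(-3/(t + 4)) dt.
Step 2. Evaluate the standard form [assuming t > 4]: now log(t - 4) + ∫(-3/(t + 4)) dt.
Step 3. Evaluate the standard form [assuming t > -4]: now log(t - 4) - 3*log(t + 4).
Answer: log(t - 4) - 3*log(t + 4).


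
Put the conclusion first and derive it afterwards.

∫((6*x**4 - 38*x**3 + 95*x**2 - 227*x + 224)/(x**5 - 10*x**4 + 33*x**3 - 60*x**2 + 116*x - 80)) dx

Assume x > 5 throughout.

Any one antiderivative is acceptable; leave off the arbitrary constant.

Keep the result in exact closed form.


The answer is 4*log(x - 5) + log(x - 4) + log(x - 1) - 3*atan(x/2)/2.
Step 1. Decompose ∫((6*x**4 - 38*x**3 + 95*x**2 - 227*x + 224)/(x**5 - 10*x**4 + 33*x**3 - 60*x**2 + 116*x - 80)) dx by partial fractions, (6*x**4 - 38*x**3 + 95*x**2 - 227*x + 224)/(x**5 - 10*x**4 + 33*x**3 - 60*x**2 + 116*x - 80) = -3/(x**2 + 4) + 1/(x - 1) + 1/(x - 4) + 4/(x - 5): now ∫(4/(x - 5)) dx + ∫(1/(x - 4)) dx + ∫(1/(x - 1)) dx + ∫(-3/(x**2 + 4)) dx.
Step 2. Evaluate the standard form [assuming x > 1]: now log(x - 1) + ∫(4/(x - 5)) dx + ∫(1/(x - 4)) dx + ∫(-3/(x**2 + 4)) dx.
Step 3. Evaluate the standard form [assuming x > 4]: now log(x - 4) + log(x - 1) + ∫(4/(x - 5)) dx + ∫(-3/(x**2 + 4)) dx.
Step 4. Evaluate the standard form [assuming x > 5]: now 4*log(x - 5) + log(x - 4) + log(x - 1) + ∫(-3/(x**2 + 4)) dx.
Step 5. Evaluate the standard form: now 4*log(x - 5) + log(x - 4) + log(x - 1) - 3*atan(x/2)/2.
Answer: 4*log(x - 5) + log(x - 4) + log(x - 1) - 3*atan(x/2)/2.


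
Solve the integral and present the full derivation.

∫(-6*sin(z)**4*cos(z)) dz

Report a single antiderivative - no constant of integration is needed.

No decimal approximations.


Step 1. Substitute u = sin(z), turning ∫(-6*sin(z)**4*cos(z)) dz into ∫(-6*u**4) du: now ∫(-6*u**4) du.
Step 2. Evaluate the standard form: now -6*u**5/5.
Step 3. Substitute back u = sin(z): now -6*sin(z)**5/5.
Answer: -6*sin(z)**5/5.


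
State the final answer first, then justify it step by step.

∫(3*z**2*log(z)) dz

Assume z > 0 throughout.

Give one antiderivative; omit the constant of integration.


The answer is z**3*log(z) - z**3/3.
Step 1. Integrate ∫(3*z**2*log(z)) dz by parts with u = log(z), dv = (3*z**2) dz, so v = z**3 [assuming z > 0]: now z**3*log(z) + ∫(-z**2) dz.
Step 2. Evaluate the standard form: now z**3*log(z) - z**3/3.
Answer: z**3*log(z) - z**3/3.


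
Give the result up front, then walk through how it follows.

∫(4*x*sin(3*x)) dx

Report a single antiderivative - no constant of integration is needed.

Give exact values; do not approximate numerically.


The answer is -4*x*cos(3*x)/3 + 4*sin(3*x)/9.
Step 1. Integrate ∫(4*x*sin(3*x)) dx by parts with u = x, dv = (4*sin(3*x)) dx, so v = -4*cos(3*x)/3: now -4*x*cos(3*x)/3 + ∫(4*cos(3*x)/3) dx.
Step 2. Evaluate the standard form: now -4*x*cos(3*x)/3 + 4*sin(3*x)/9.
Answer: -4*x*cos(3*x)/3 + 4*sin(3*x)/9.


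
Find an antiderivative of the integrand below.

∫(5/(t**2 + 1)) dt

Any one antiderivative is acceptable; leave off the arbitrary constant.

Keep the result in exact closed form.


Answer: 5*atan(t).


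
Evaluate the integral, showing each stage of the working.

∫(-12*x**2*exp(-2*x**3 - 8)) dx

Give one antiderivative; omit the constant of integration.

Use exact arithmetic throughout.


Step 1. Substitute u = x**3 + 4, turning ∫(-12*x**2*exp(-2*x**3 - 8)) dx into ∫(-4*exp(-2*u)) du: now ∫(-4*exp(-2*u)) du.
Step 2. Evaluate the standard form: now 2*exp(-2*u).
Step 3. Substitute back u = x**3 + 4: now 2*exp(-2*x**3 - 8).
Answer: 2*exp(-2*x**3 - 8).


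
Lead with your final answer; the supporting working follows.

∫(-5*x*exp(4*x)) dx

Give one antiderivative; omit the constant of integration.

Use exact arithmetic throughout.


The answer is -5*x*exp(4*x)/4 + 5*exp(4*x)/16.
Step 1. Integrate ∫(-5*x*exp(4*x)) dx by parts with u = x, dv = (-5*exp(4*x)) dx, so v = -5*exp(4*x)/4: now -5*x*exp(4*x)/4 + ∫(5*exp(4*x)/4) dx.
Step 2. Evaluate the standard form: now -5*x*exp(4*x)/4 + 5*exp(4*x)/16.
Answer: -5*x*exp(4*x)/4 + 5*exp(4*x)/16.


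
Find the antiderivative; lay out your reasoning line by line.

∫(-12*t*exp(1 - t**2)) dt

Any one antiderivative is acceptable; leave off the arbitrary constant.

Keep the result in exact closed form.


Step 1. Substitute u = t**2 - 1, turning ∫(-12*t*exp(1 - t**2)) dt into ∫(-6*exp(-u)) du: now ∫(-6*exp(-u)) du.
Step 2. Evaluate the standard form: now 6*exp(-u).
Step 3. Substitute back u = t**2 - 1: now 6*exp(1 - t**2).
Answer: 6*exp(1 - t**2).


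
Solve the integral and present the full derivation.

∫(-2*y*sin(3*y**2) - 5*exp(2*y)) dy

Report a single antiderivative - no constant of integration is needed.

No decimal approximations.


Step 1. Rewrite: now ∫(-2*y*sin(3*y**2)) dy + ∫(-5*exp(2*y)) dy.
Step 2. Evaluate the standard form: now -5*exp(2*y)/2 + ∫(-2*y*sin(3*y**2)) dy.
Step 3. Substitute u = y**2, turning ∫(-2*y*sin(3*y**2)) dy into ∫(-sin(3*u)) du: now -5*exp(2*y)/2 + ∫(-sin(3*u)) du.
Step 4. Evaluate the standard form: now -5*exp(2*y)/2 + cos(3*u)/3.
Step 5. Substitute back u = y**2: now -5*exp(2*y)/2 + cos(3*y**2)/3.
Answer: -5*exp(2*y)/2 + cos(3*y**2)/3.


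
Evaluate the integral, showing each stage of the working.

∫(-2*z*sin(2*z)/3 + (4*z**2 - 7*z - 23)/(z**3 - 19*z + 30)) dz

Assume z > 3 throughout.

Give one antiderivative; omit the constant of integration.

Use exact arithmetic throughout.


Step 1. Rewrite: now ∫(-2*z*sin(2*z)/3) dz + ∫((4*z**2 - 7*z - 23)/(z**3 - 19*z + 30)) dz.
Step 2. Integrate ∫(-2*z*sin(2*z)/3) dz by parts with u = z, dv = (-2*sin(2*z)/3) dz, so v = cos(2*z)/3: now z*cos(2*z)/3 + ∫((4*z**2 - 7*z - 23)/(z**3 - 19*z + 30)) dz + ∫(-cos(2*z)/3) dz.
Step 3. Evaluate the standard form: now z*cos(2*z)/3 - sin(2*z)/6 + ∫((4*z**2 - 7*z - 23)/(z**3 - 19*z + 30)) dz.
Step 4. Decompose ∫((4*z**2 - 7*z - 23)/(z**3 - 19*z + 30)) dz by partial fractions, (4*z**2 - 7*z - 23)/(z**3 - 19*z + 30) = 2/(z + 5) + 3/(z - 2) - 1/(z - 3): now z*cos(2*z)/3 - sin(2*z)/6 + ∫(-1/(z - 3)) dz + ∫(3/(z - 2)) dz + ∫(2/(z + 5)) dz.
Step 5. Evaluate the standard form [assuming z > 3]: now z*cos(2*z)/3 - log(z - 3) - sin(2*z)/6 + ∫(3/(z - 2)) dz + ∫(2/(z + 5)) dz.
Step 6. Evaluate the standard form [assuming z > 2]: now z*cos(2*z)/3 - log(z - 3) + 3*log(z - 2) - sin(2*z)/6 + ∫(2/(z + 5)) dz.
Step 7. Evaluate the standard form [assuming z > -5]: now z*cos(2*z)/3 - log(z - 3) + 3*log(z - 2) + 2*log(z + 5) - sin(2*z)/6.
Answer: z*cos(2*z)/3 - log(z - 3) + 3*log(z - 2) + 2*log(z + 5) - sin(2*z)/6.


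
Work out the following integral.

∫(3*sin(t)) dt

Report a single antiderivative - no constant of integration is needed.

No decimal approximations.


Answer: -3*cos(t).


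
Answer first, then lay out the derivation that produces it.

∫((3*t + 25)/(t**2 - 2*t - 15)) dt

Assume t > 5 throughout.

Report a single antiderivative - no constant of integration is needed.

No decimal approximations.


The answer is 5*log(t - 5) - 2*log(t + 3).
Step 1. Decompose ∫((3*t + 25)/(t**2 - 2*t - 15)) dt by partial fractions, (3*t + 25)/(t**2 - 2*t - 15) = -2/(t + 3) + 5/(t - 5): now ∫(5/(t - 5)) dt + ∫(-2/(t + 3)) dt.
Step 2. Evaluate the standard form [assuming t > 5]: now 5*log(t - 5) + ∫(-2/(t + 3)) dt.
Step 3. Evaluate the standard form [assuming t > -3]: now 5*log(t - 5) - 2*log(t + 3).
Answer: 5*log(t - 5) - 2*log(t + 3).


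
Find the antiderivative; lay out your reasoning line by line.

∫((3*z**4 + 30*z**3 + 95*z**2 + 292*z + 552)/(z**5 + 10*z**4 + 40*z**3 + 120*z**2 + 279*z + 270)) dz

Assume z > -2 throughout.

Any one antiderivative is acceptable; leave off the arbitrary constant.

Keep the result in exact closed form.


Step 1. Decompose ∫((3*z**4 + 30*z**3 + 95*z**2 + 292*z + 552)/(z**5 + 10*z**4 + 40*z**3 + 120*z**2 + 279*z + 270)) dz by partial fractions, (3*z**4 + 30*z**3 + 95*z**2 + 292*z + 552)/(z**5 + 10*z**4 + 40*z**3 + 120*z**2 + 279*z + 270) = 1/(z**2 + 9) - 2/(z + 5) + 1/(z + 3) + 4/(z + 2): now ∫(4/(z + 2)) dz + ∫(1/(z + 3)) dz + ∫(-2/(z + 5)) dz + ∫(1/(z**2 + 9)) dz.
Step 2. Evaluate the standard form [assuming z > -3]: now log(z + 3) + ∫(4/(z + 2)) dz + ∫(-2/(z + 5)) dz + ∫(1/(z**2 + 9)) dz.
Step 3. Evaluate the standard form [assuming z > -5]: now log(z + 3) - 2*log(z + 5) + ∫(4/(z + 2)) dz + ∫(1/(z**2 + 9)) dz.
Step 4. Evaluate the standard form [assuming z > -2]: now 4*log(z + 2) + log(z + 3) - 2*log(z + 5) + ∫(1/(z**2 + 9)) dz.
Step 5. Evaluate the standard form: now 4*log(z + 2) + log(z + 3) - 2*log(z + 5) + atan(z/3)/3.
Answer: 4*log(z + 2) + log(z + 3) - 2*log(z + 5) + atan(z/3)/3.


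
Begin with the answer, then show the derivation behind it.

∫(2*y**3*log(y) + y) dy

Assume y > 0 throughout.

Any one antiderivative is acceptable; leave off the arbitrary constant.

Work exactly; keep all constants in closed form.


The answer is y**4*log(y)/2 - y**4/8 + y**2/2.
Step 1. Rewrite: now ∫(y) dy + ∫(2*y**3*log(y)) dy.
Step 2. Evaluate the standard form: now y**2/2 + ∫(2*y**3*log(y)) dy.
Step 3. Integrate ∫(2*y**3*log(y)) dy by parts with u = log(y), dv = (2*y**3) dy, so v = y**4/2 [assuming y > 0]: now y**4*log(y)/2 + y**2/2 + ∫(-y**3/2) dy.
Step 4. Evaluate the standard form: now y**4*log(y)/2 - y**4/8 + y**2/2.
Answer: y**4*log(y)/2 - y**4/8 + y**2/2.


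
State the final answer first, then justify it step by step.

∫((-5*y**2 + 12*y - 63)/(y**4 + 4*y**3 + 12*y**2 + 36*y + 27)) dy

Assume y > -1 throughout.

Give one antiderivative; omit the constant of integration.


The answer is -4*log(y + 1) + 4*log(y + 3) + atan(y/3).
Step 1. Decompose ∫((-5*y**2 + 12*y - 63)/(y**4 + 4*y**3 + 12*y**2 + 36*y + 27)) dy by partial fractions, (-5*y**2 + 12*y - 63)/(y**4 + 4*y**3 + 12*y**2 + 36*y + 27) = 3/(y**2 + 9) + 4/(y + 3) - 4/(y + 1): now ∫(-4/(y + 1)) dy + ∫(4/(y + 3)) dy + ∫(3/(y**2 + 9)) dy.
Step 2. Evaluate the standard form [assuming y > -3]: now 4*log(y + 3) + ∫(-4/(y + 1)) dy + ∫(3/(y**2 + 9)) dy.
Step 3. Evaluate the standard form [assuming y > -1]: now -4*log(y + 1) + 4*log(y + 3) + ∫(3/(y**2 + 9)) dy.
Step 4. Evaluate the standard form: now -4*log(y + 1) + 4*log(y + 3) + atan(y/3).
Answer: -4*log(y + 1) + 4*log(y + 3) + atan(y/3).


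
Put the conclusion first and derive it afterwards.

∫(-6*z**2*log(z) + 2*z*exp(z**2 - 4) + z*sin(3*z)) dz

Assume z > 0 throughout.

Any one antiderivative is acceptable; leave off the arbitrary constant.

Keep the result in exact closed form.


The answer is -2*z**3*log(z) + 2*z**3/3 - z*cos(3*z)/3 + exp(z**2 - 4) + sin(3*z)/9.
Step 1. Rewrite: now ∫(2*z*exp(z**2 - 4)) dz + ∫(z*sin(3*z)) dz + ∫(-6*z**2*log(z)) dz.
Step 2. Integrate ∫(-6*z**2*log(z)) dz by parts with u = log(z), dv = (-6*z**2) dz, so v = -2*z**3 [assuming z > 0]: now -2*z**3*log(z) + ∫(2*z**2) dz + ∫(2*z*exp(z**2 - 4)) dz + ∫(z*sin(3*z)) dz.
Step 3. Evaluate the standard form: now -2*z**3*log(z) + 2*z**3/3 + ∫(2*z*exp(z**2 - 4)) dz + ∫(z*sin(3*z)) dz.
Step 4. Substitute u = z**2 - 4, turning ∫(2*z*exp(z**2 - 4)) dz into ∫(exp(u)) du: now -2*z**3*log(z) + 2*z**3/3 + ∫(z*sin(3*z)) dz + ∫(exp(u)) du.
Step 5. Evaluate the standard form: now -2*z**3*log(z) + 2*z**3/3 + exp(u) + ∫(z*sin(3*z)) dz.
Step 6. Substitute back u = z**2 - 4: now -2*z**3*log(z) + 2*z**3/3 + exp(z**2 - 4) + ∫(z*sin(3*z)) dz.
Step 7. Integrate ∫(z*sin(3*z)) dz by parts with u = z, dv = (sin(3*z)) dz, so v = -cos(3*z)/3: now -2*z**3*log(z) + 2*z**3/3 - z*cos(3*z)/3 + exp(z**2 - 4) + ∫(cos(3*z)/3) dz.
Step 8. Evaluate the standard form: now -2*z**3*log(z) + 2*z**3/3 - z*cos(3*z)/3 + exp(z**2 - 4) + sin(3*z)/9.
Answer: -2*z**3*log(z) + 2*z**3/3 - z*cos(3*z)/3 + exp(z**2 - 4) + sin(3*z)/9.


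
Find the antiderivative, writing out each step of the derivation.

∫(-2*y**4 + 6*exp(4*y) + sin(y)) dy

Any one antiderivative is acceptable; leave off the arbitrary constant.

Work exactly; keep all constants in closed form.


Step 1. Rewrite: now ∫(-2*y**4) dy + ∫(6*exp(4*y)) dy + ∫(sin(y)) dy.
Step 2. Evaluate the standard form: now -2*y**5/5 + ∫(6*exp(4*y)) dy + ∫(sin(y)) dy.
Step 3. Evaluate the standard form: now -2*y**5/5 + 3*exp(4*y)/2 + ∫(sin(y)) dy.
Step 4. Evaluate the standard form: now -2*y**5/5 + 3*exp(4*y)/2 - cos(y).
Answer: -2*y**5/5 + 3*exp(4*y)/2 - cos(y).


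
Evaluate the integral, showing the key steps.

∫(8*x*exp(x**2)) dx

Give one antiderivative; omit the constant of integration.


Step 1. Substitute u = x**2, turning ∫(8*x*exp(x**2)) dx into ∫(4*exp(u)) du: now ∫(4*exp(u)) du.
Step 2. Evaluate the standard form: now 4*exp(u).
Step 3. Substitute back u = x**2: now 4*exp(x**2).
Answer: 4*exp(x**2).


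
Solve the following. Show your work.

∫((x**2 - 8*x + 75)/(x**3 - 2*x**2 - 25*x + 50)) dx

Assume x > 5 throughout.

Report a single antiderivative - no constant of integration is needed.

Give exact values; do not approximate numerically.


Step 1. Decompose ∫((x**2 - 8*x + 75)/(x**3 - 2*x**2 - 25*x + 50)) dx by partial fractions, (x**2 - 8*x + 75)/(x**3 - 2*x**2 - 25*x + 50) = 2/(x + 5) - 3/(x - 2) + 2/(x - 5): now ∫(2/(x - 5)) dx + ∫(-3/(x - 2)) dx + ∫(2/(x + 5)) dx.
Step 2. Evaluate the standard form [assuming x > 5]: now 2*log(x - 5) + ∫(-3/(x - 2)) dx + ∫(2/(x + 5)) dx.
Step 3. Evaluate the standard form [assuming x > 2]: now 2*log(x - 5) - 3*log(x - 2) + ∫(2/(x + 5)) dx.
Step 4. Evaluate the standard form [assuming x > -5]: now 2*log(x - 5) - 3*log(x - 2) + 2*log(x + 5).
Answer: 2*log(x - 5) - 3*log(x - 2) + 2*log(x + 5).


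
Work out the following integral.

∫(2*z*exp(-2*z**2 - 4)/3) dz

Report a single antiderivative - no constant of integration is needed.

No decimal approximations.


Answer: -exp(-2*z**2 - 4)/6.


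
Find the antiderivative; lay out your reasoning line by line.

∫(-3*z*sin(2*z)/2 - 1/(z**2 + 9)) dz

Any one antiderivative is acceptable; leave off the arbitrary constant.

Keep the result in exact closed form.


Step 1. Rewrite: now ∫(-3*z*sin(2*z)/2) dz + ∫(-1/(z**2 + 9)) dz.
Step 2. Evaluate the standard form: now -atan(z/3)/3 + ∫(-3*z*sin(2*z)/2) dz.
Step 3. Integrate ∫(-3*z*sin(2*z)/2) dz by parts with u = z, dv = (-3*sin(2*z)/2) dz, so v = 3*cos(2*z)/4: now 3*z*cos(2*z)/4 - atan(z/3)/3 + ∫(-3*cos(2*z)/4) dz.
Step 4. Evaluate the standard form: now 3*z*cos(2*z)/4 - 3*sin(2*z)/8 - atan(z/3)/3.
Answer: 3*z*cos(2*z)/4 - 3*sin(2*z)/8 - atan(z/3)/3.


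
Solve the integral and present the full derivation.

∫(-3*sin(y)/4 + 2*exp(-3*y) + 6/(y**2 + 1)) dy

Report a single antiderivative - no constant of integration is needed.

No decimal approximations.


Step 1. Rewrite: now ∫(6/(y**2 + 1)) dy + ∫(2*exp(-3*y)) dy + ∫(-3*sin(y)/4) dy.
Step 2. Evaluate the standard form: now 3*cos(y)/4 + ∫(6/(y**2 + 1)) dy + ∫(2*exp(-3*y)) dy.
Step 3. Evaluate the standard form: now 3*cos(y)/4 + ∫(6/(y**2 + 1)) dy - 2*exp(-3*y)/3.
Step 4. Evaluate the standard form: now 3*cos(y)/4 + 6*atan(y) - 2*exp(-3*y)/3.
Answer: 3*cos(y)/4 + 6*atan(y) - 2*exp(-3*y)/3.


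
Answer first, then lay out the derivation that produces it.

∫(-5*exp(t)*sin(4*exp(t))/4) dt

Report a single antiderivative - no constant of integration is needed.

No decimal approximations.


The answer is 5*cos(4*exp(t))/16.
Step 1. Substitute u = exp(t), turning ∫(-5*exp(t)*sin(4*exp(t))/4) dt into ∫(-5*sin(4*u)/4) du: now ∫(-5*sin(4*u)/4) du.
Step 2. Evaluate the standard form: now 5*cos(4*u)/16.
Step 3. Substitute back u = exp(t): now 5*cos(4*exp(t))/16.
Answer: 5*cos(4*exp(t))/16.


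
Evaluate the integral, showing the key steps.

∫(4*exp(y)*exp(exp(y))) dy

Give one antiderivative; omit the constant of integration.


Step 1. Substitute u = exp(y), turning ∫(4*exp(y)*exp(exp(y))) dy into ∫(4*exp(u)) du: now ∫(4*exp(u)) du.
Step 2. Evaluate the standard form: now 4*exp(u).
Step 3. Substitute back u = exp(y): now 4*exp(exp(y)).
Answer: 4*exp(exp(y)).


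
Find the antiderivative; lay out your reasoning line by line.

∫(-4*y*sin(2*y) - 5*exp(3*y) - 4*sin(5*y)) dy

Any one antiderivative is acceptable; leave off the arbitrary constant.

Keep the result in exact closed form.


Step 1. Rewrite: now ∫(-4*y*sin(2*y)) dy + ∫(-5*exp(3*y)) dy + ∫(-4*sin(5*y)) dy.
Step 2. Evaluate the standard form: now 4*cos(5*y)/5 + ∫(-4*y*sin(2*y)) dy + ∫(-5*exp(3*y)) dy.
Step 3. Integrate ∫(-4*y*sin(2*y)) dy by parts with u = y, dv = (-4*sin(2*y)) dy, so v = 2*cos(2*y): now 2*y*cos(2*y) + 4*cos(5*y)/5 + ∫(-5*exp(3*y)) dy + ∫(-2*cos(2*y)) dy.
Step 4. Evaluate the standard form: now 2*y*cos(2*y) - sin(2*y) + 4*cos(5*y)/5 + ∫(-5*exp(3*y)) dy.
Step 5. Evaluate the standard form: now 2*y*cos(2*y) - 5*exp(3*y)/3 - sin(2*y) + 4*cos(5*y)/5.
Answer: 2*y*cos(2*y) - 5*exp(3*y)/3 - sin(2*y) + 4*cos(5*y)/5.


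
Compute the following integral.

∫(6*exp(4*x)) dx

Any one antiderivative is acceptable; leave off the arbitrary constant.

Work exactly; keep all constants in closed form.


Answer: 3*exp(4*x)/2.


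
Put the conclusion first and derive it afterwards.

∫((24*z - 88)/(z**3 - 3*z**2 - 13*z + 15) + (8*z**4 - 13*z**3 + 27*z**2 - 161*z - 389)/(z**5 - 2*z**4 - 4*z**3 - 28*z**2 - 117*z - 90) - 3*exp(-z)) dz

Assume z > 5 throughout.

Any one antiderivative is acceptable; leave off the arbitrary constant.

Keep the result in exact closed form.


The answer is 3*log(z - 5) + 4*log(z - 1) + 3*log(z + 1) + 3*log(z + 2) - 5*log(z + 3) + 2*atan(z/3)/3 + 3*exp(-z).
Step 1. Rewrite: now ∫((24*z - 88)/(z**3 - 3*z**2 - 13*z + 15)) dz + ∫((8*z**4 - 13*z**3 + 27*z**2 - 161*z - 389)/(z**5 - 2*z**4 - 4*z**3 - 28*z**2 - 117*z - 90)) dz + ∫(-3*exp(-z)) dz.
Step 2. Decompose ∫((8*z**4 - 13*z**3 + 27*z**2 - 161*z - 389)/(z**5 - 2*z**4 - 4*z**3 - 28*z**2 - 117*z - 90)) dz by partial fractions, (8*z**4 - 13*z**3 + 27*z**2 - 161*z - 389)/(z**5 - 2*z**4 - 4*z**3 - 28*z**2 - 117*z - 90) = 2/(z**2 + 9) + 3/(z + 2) + 3/(z + 1) + 2/(z - 5): now ∫((24*z - 88)/(z**3 - 3*z**2 - 13*z + 15)) dz + ∫(2/(z - 5)) dz + ∫(3/(z + 1)) dz + ∫(3/(z + 2)) dz + ∫(2/(z**2 + 9)) dz + ∫(-3*exp(-z)) dz.
Step 3. Evaluate the standard form [assuming z > 5]: now 2*log(z - 5) + ∫((24*z - 88)/(z**3 - 3*z**2 - 13*z + 15)) dz + ∫(3/(z + 1)) dz + ∫(3/(z + 2)) dz + ∫(2/(z**2 + 9)) dz + ∫(-3*exp(-z)) dz.
Step 4. Evaluate the standard form [assuming z > -2]: now 2*log(z - 5) + 3*log(z + 2) + ∫((24*z - 88)/(z**3 - 3*z**2 - 13*z + 15)) dz + ∫(3/(z + 1)) dz + ∫(2/(z**2 + 9)) dz + ∫(-3*exp(-z)) dz.
Step 5. Evaluate the standard form [assuming z > -1]: now 2*log(z - 5) + 3*log(z + 1) + 3*log(z + 2) + ∫((24*z - 88)/(z**3 - 3*z**2 - 13*z + 15)) dz + ∫(2/(z**2 + 9)) dz + ∫(-3*exp(-z)) dz.
Step 6. Evaluate the standard form: now 2*log(z - 5) + 3*log(z + 1) + 3*log(z + 2) + 2*atan(z/3)/3 + ∫((24*z - 88)/(z**3 - 3*z**2 - 13*z + 15)) dz + ∫(-3*exp(-z)) dz.
Step 7. Evaluate the standard form: now 2*log(z - 5) + 3*log(z + 1) + 3*log(z + 2) + 2*atan(z/3)/3 + ∫((24*z - 88)/(z**3 - 3*z**2 - 13*z + 15)) dz + 3*exp(-z).
Step 8. Decompose ∫((24*z - 88)/(z**3 - 3*z**2 - 13*z + 15)) dz by partial fractions, (24*z - 88)/(z**3 - 3*z**2 - 13*z + 15) = -5/(z + 3) + 4/(z - 1) + 1/(z - 5): now 2*log(z - 5) + 3*log(z + 1) + 3*log(z + 2) + 2*atan(z/3)/3 + ∫(1/(z - 5)) dz + ∫(4/(z - 1)) dz + ∫(-5/(z + 3)) dz + 3*exp(-z).
Step 9. Evaluate the standard form [assuming z > 1]: now 2*log(z - 5) + 4*log(z - 1) + 3*log(z + 1) + 3*log(z + 2) + 2*atan(z/3)/3 + ∫(1/(z - 5)) dz + ∫(-5/(z + 3)) dz + 3*exp(-z).
Step 10. Evaluate the standard form [assuming z > 5]: now 3*log(z - 5) + 4*log(z - 1) + 3*log(z + 1) + 3*log(z + 2) + 2*atan(z/3)/3 + ∫(-5/(z + 3)) dz + 3*exp(-z).
Step 11. Evaluate the standard form [assuming z > -3]: now 3*log(z - 5) + 4*log(z - 1) + 3*log(z + 1) + 3*log(z + 2) - 5*log(z + 3) + 2*atan(z/3)/3 + 3*exp(-z).
Answer: 3*log(z - 5) + 4*log(z - 1) + 3*log(z + 1) + 3*log(z + 2) - 5*log(z + 3) + 2*atan(z/3)/3 + 3*exp(-z).


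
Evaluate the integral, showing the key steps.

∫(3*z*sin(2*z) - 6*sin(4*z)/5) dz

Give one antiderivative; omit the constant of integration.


Step 1. Rewrite: now ∫(3*z*sin(2*z)) dz + ∫(-6*sin(4*z)/5) dz.
Step 2. Evaluate the standard form: now 3*cos(4*z)/10 + ∫(3*z*sin(2*z)) dz.
Step 3. Integrate ∫(3*z*sin(2*z)) dz by parts with u = z, dv = (3*sin(2*z)) dz, so v = -3*cos(2*z)/2: now -3*z*cos(2*z)/2 + 3*cos(4*z)/10 + ∫(3*cos(2*z)/2) dz.
Step 4. Evaluate the standard form: now -3*z*cos(2*z)/2 + 3*sin(2*z)/4 + 3*cos(4*z)/10.
Answer: -3*z*cos(2*z)/2 + 3*sin(2*z)/4 + 3*cos(4*z)/10.


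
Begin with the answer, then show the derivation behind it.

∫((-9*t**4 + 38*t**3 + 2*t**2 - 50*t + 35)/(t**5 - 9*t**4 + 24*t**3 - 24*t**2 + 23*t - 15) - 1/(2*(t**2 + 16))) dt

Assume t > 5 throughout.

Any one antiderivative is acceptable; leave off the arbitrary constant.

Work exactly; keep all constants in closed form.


The answer is -5*log(t - 5) - 5*log(t - 3) + log(t - 1) - atan(t/4)/8 - 4*atan(t).
Step 1. Rewrite: now ∫((-9*t**4 + 38*t**3 + 2*t**2 - 50*t + 35)/(t**5 - 9*t**4 + 24*t**3 - 24*t**2 + 23*t - 15)) dt + ∫(-1/(2*(t**2 + 16))) dt.
Step 2. Evaluate the standard form: now -atan(t/4)/8 + ∫((-9*t**4 + 38*t**3 + 2*t**2 - 50*t + 35)/(t**5 - 9*t**4 + 24*t**3 - 24*t**2 + 23*t - 15)) dt.
Step 3. Decompose ∫((-9*t**4 + 38*t**3 + 2*t**2 - 50*t + 35)/(t**5 - 9*t**4 + 24*t**3 - 24*t**2 + 23*t - 15)) dt by partial fractions, (-9*t**4 + 38*t**3 + 2*t**2 - 50*t + 35)/(t**5 - 9*t**4 + 24*t**3 - 24*t**2 + 23*t - 15) = -4/(t**2 + 1) + 1/(t - 1) - 5/(t - 3) - 5/(t - 5): now -atan(t/4)/8 + ∫(-5/(t - 5)) dt + ∫(-5/(t - 3)) dt + ∫(1/(t - 1)) dt + ∫(-4/(t**2 + 1)) dt.
Step 4. Evaluate the standard form [assuming t > 5]: now -5*log(t - 5) - atan(t/4)/8 + ∫(-5/(t - 3)) dt + ∫(1/(t - 1)) dt + ∫(-4/(t**2 + 1)) dt.
Step 5. Evaluate the standard form [assuming t > 3]: now -5*log(t - 5) - 5*log(t - 3) - atan(t/4)/8 + ∫(1/(t - 1)) dt + ∫(-4/(t**2 + 1)) dt.
Step 6. Evaluate the standard form [assuming t > 1]: now -5*log(t - 5) - 5*log(t - 3) + log(t - 1) - atan(t/4)/8 + ∫(-4/(t**2 + 1)) dt.
Step 7. Evaluate the standard form: now -5*log(t - 5) - 5*log(t - 3) + log(t - 1) - atan(t/4)/8 - 4*atan(t).
Answer: -5*log(t - 5) - 5*log(t - 3) + log(t - 1) - atan(t/4)/8 - 4*atan(t).


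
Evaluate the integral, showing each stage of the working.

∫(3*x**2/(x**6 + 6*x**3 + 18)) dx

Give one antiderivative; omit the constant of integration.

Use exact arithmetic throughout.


Step 1. Substitute u = x**3 + 3, turning ∫(3*x**2/(x**6 + 6*x**3 + 18)) dx into ∫(1/(u**2 + 9)) du: now ∫(1/(u**2 + 9)) du.
Step 2. Evaluate the standard form: now atan(u/3)/3.
Step 3. Substitute back u = x**3 + 3: now atan(x**3/3 + 1)/3.
Answer: atan(x**3/3 + 1)/3.


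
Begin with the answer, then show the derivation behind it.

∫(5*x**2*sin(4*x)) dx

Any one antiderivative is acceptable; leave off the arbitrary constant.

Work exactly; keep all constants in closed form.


The answer is -5*x**2*cos(4*x)/4 + 5*x*sin(4*x)/8 + 5*cos(4*x)/32.
Step 1. Integrate ∫(5*x**2*sin(4*x)) dx by parts with u = x**2, dv = (5*sin(4*x)) dx, so v = -5*cos(4*x)/4: now -5*x**2*cos(4*x)/4 + ∫(5*x*cos(4*x)/2) dx.
Step 2. Integrate ∫(5*x*cos(4*x)/2) dx by parts with u = x, dv = (5*cos(4*x)/2) dx, so v = 5*sin(4*x)/8: now -5*x**2*cos(4*x)/4 + 5*x*sin(4*x)/8 + ∫(-5*sin(4*x)/8) dx.
Step 3. Evaluate the standard form: now -5*x**2*cos(4*x)/4 + 5*x*sin(4*x)/8 + 5*cos(4*x)/32.
Answer: -5*x**2*cos(4*x)/4 + 5*x*sin(4*x)/8 + 5*cos(4*x)/32.


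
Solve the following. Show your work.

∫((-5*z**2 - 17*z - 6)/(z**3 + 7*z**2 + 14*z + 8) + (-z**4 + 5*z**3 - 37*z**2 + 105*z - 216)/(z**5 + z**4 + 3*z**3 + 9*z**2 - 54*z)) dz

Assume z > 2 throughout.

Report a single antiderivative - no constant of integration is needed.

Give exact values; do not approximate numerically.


Step 1. Rewrite: now ∫((-5*z**2 - 17*z - 6)/(z**3 + 7*z**2 + 14*z + 8)) dz + ∫((-z**4 + 5*z**3 - 37*z**2 + 105*z - 216)/(z**5 + z**4 + 3*z**3 + 9*z**2 - 54*z)) dz.
Step 2. Decompose ∫((-5*z**2 - 17*z - 6)/(z**3 + 7*z**2 + 14*z + 8)) dz by partial fractions, (-5*z**2 - 17*z - 6)/(z**3 + 7*z**2 + 14*z + 8) = -3/(z + 4) - 4/(z + 2) + 2/(z + 1): now ∫((-z**4 + 5*z**3 - 37*z**2 + 105*z - 216)/(z**5 + z**4 + 3*z**3 + 9*z**2 - 54*z)) dz + ∫(2/(z + 1)) dz + ∫(-4/(z + 2)) dz + ∫(-3/(z + 4)) dz.
Step 3. Evaluate the standard form [assuming z > -1]: now 2*log(z + 1) + ∫((-z**4 + 5*z**3 - 37*z**2 + 105*z - 216)/(z**5 + z**4 + 3*z**3 + 9*z**2 - 54*z)) dz + ∫(-4/(z + 2)) dz + ∫(-3/(z + 4)) dz.
Step 4. Evaluate the standard form [assuming z > -2]: now 2*log(z + 1) - 4*log(z + 2) + ∫((-z**4 + 5*z**3 - 37*z**2 + 105*z - 216)/(z**5 + z**4 + 3*z**3 + 9*z**2 - 54*z)) dz + ∫(-3/(z + 4)) dz.
Step 5. Evaluate the standard form [assuming z > -4]: now 2*log(z + 1) - 4*log(z + 2) - 3*log(z + 4) + ∫((-z**4 + 5*z**3 - 37*z**2 + 105*z - 216)/(z**5 + z**4 + 3*z**3 + 9*z**2 - 54*z)) dz.
Step 6. Decompose ∫((-z**4 + 5*z**3 - 37*z**2 + 105*z - 216)/(z**5 + z**4 + 3*z**3 + 9*z**2 - 54*z)) dz by partial fractions, (-z**4 + 5*z**3 - 37*z**2 + 105*z - 216)/(z**5 + z**4 + 3*z**3 + 9*z**2 - 54*z) = -4/(z**2 + 9) - 4/(z + 3) - 1/(z - 2) + 4/z: now 2*log(z + 1) - 4*log(z + 2) - 3*log(z + 4) + ∫(4/z) dz + ∫(-1/(z - 2)) dz + ∫(-4/(z + 3)) dz + ∫(-4/(z**2 + 9)) dz.
Step 7. Evaluate the standard form [assuming z > 0]: now 4*log(z) + 2*log(z + 1) - 4*log(z + 2) - 3*log(z + 4) + ∫(-1/(z - 2)) dz + ∫(-4/(z + 3)) dz + ∫(-4/(z**2 + 9)) dz.
Step 8. Evaluate the standard form [assuming z > -3]: now 4*log(z) + 2*log(z + 1) - 4*log(z + 2) - 4*log(z + 3) - 3*log(z + 4) + ∫(-1/(z - 2)) dz + ∫(-4/(z**2 + 9)) dz.
Step 9. Evaluate the standard form [assuming z > 2]: now 4*log(z) - log(z - 2) + 2*log(z + 1) - 4*log(z + 2) - 4*log(z + 3) - 3*log(z + 4) + ∫(-4/(z**2 + 9)) dz.
Step 10. Evaluate the standard form: now 4*log(z) - log(z - 2) + 2*log(z + 1) - 4*log(z + 2) - 4*log(z + 3) - 3*log(z + 4) - 4*atan(z/3)/3.
Answer: 4*log(z) - log(z - 2) + 2*log(z + 1) - 4*log(z + 2) - 4*log(z + 3) - 3*log(z + 4) - 4*atan(z/3)/3.


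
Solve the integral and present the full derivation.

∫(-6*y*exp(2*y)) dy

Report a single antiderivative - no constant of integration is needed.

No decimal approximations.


Step 1. Integrate ∫(-6*y*exp(2*y)) dy by parts with u = y, dv = (-6*exp(2*y)) dy, so v = -3*exp(2*y): now -3*y*exp(2*y) + ∫(3*exp(2*y)) dy.
Step 2. Evaluate the standard form: now -3*y*exp(2*y) + 3*exp(2*y)/2.
Answer: -3*y*exp(2*y) + 3*exp(2*y)/2.


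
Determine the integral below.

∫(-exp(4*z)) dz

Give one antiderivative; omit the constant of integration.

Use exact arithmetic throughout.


Answer: -exp(4*z)/4.


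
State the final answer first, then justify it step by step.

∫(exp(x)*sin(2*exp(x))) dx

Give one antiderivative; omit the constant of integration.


The answer is -cos(2*exp(x))/2.
Step 1. Substitute u = exp(x), turning ∫(exp(x)*sin(2*exp(x))) dx into ∫(sin(2*u)) du: now ∫(sin(2*u)) du.
Step 2. Evaluate the standard form: now -cos(2*u)/2.
Step 3. Substitute back u = exp(x): now -cos(2*exp(x))/2.
Answer: -cos(2*exp(x))/2.


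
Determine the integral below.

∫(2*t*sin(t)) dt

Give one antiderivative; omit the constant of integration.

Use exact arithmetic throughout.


Answer: -2*t*cos(t) + 2*sin(t).


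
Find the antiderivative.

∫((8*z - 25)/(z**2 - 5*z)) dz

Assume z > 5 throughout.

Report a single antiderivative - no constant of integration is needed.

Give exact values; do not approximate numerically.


Answer: 5*log(z) + 3*log(z - 5).


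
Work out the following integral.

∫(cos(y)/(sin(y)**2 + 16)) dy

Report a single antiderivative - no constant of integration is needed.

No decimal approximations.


Answer: atan(sin(y)/4)/4.


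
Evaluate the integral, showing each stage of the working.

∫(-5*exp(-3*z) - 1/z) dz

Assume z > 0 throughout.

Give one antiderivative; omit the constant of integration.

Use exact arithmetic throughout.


Step 1. Rewrite: now ∫(-1/z) dz + ∫(-5*exp(-3*z)) dz.
Step 2. Evaluate the standard form [assuming z > 0]: now -log(z) + ∫(-5*exp(-3*z)) dz.
Step 3. Evaluate the standard form: now -log(z) + 5*exp(-3*z)/3.
Answer: -log(z) + 5*exp(-3*z)/3.


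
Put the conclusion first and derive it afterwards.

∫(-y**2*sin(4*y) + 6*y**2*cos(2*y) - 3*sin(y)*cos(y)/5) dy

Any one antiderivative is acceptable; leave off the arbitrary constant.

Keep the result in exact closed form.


The answer is 3*y**2*sin(2*y) + y**2*cos(4*y)/4 - y*sin(4*y)/8 + 3*y*cos(2*y) - 3*sin(y)**2/10 - 3*sin(2*y)/2 - cos(4*y)/32.
Step 1. Rewrite: now ∫(-y**2*sin(4*y)) dy + ∫(6*y**2*cos(2*y)) dy + ∫(-3*sin(y)*cos(y)/5) dy.
Step 2. Integrate ∫(-y**2*sin(4*y)) dy by parts with u = y**2, dv = (-sin(4*y)) dy, so v = cos(4*y)/4: now y**2*cos(4*y)/4 + ∫(-y*cos(4*y)/2) dy + ∫(6*y**2*cos(2*y)) dy + ∫(-3*sin(y)*cos(y)/5) dy.
Step 3. Integrate ∫(-y*cos(4*y)/2) dy by parts with u = y, dv = (-cos(4*y)/2) dy, so v = -sin(4*y)/8: now y**2*cos(4*y)/4 - y*sin(4*y)/8 + ∫(6*y**2*cos(2*y)) dy + ∫(-3*sin(y)*cos(y)/5) dy + ∫(sin(4*y)/8) dy.
Step 4. Evaluate the standard form: now y**2*cos(4*y)/4 - y*sin(4*y)/8 - cos(4*y)/32 + ∫(6*y**2*cos(2*y)) dy + ∫(-3*sin(y)*cos(y)/5) dy.
Step 5. Substitute u = sin(y), turning ∫(-3*sin(y)*cos(y)/5) dy into ∫(-3*u/5) du: now y**2*cos(4*y)/4 - y*sin(4*y)/8 - cos(4*y)/32 + ∫(-3*u/5) du + ∫(6*y**2*cos(2*y)) dy.
Step 6. Evaluate the standard form: now -3*u**2/10 + y**2*cos(4*y)/4 - y*sin(4*y)/8 - cos(4*y)/32 + ∫(6*y**2*cos(2*y)) dy.
Step 7. Substitute back u = sin(y): now y**2*cos(4*y)/4 - y*sin(4*y)/8 - 3*sin(y)**2/10 - cos(4*y)/32 + ∫(6*y**2*cos(2*y)) dy.
Step 8. Integrate ∫(6*y**2*cos(2*y)) dy by parts with u = y**2, dv = (6*cos(2*y)) dy, so v = 3*sin(2*y): now 3*y**2*sin(2*y) + y**2*cos(4*y)/4 - y*sin(4*y)/8 - 3*sin(y)**2/10 - cos(4*y)/32 + ∫(-6*y*sin(2*y)) dy.
Step 9. Integrate ∫(-6*y*sin(2*y)) dy by parts with u = y, dv = (-6*sin(2*y)) dy, so v = 3*cos(2*y): now 3*y**2*sin(2*y) + y**2*cos(4*y)/4 - y*sin(4*y)/8 + 3*y*cos(2*y) - 3*sin(y)**2/10 - cos(4*y)/32 + ∫(-3*cos(2*y)) dy.
Step 10. Evaluate the standard form: now 3*y**2*sin(2*y) + y**2*cos(4*y)/4 - y*sin(4*y)/8 + 3*y*cos(2*y) - 3*sin(y)**2/10 - 3*sin(2*y)/2 - cos(4*y)/32.
Answer: 3*y**2*sin(2*y) + y**2*cos(4*y)/4 - y*sin(4*y)/8 + 3*y*cos(2*y) - 3*sin(y)**2/10 - 3*sin(2*y)/2 - cos(4*y)/32.


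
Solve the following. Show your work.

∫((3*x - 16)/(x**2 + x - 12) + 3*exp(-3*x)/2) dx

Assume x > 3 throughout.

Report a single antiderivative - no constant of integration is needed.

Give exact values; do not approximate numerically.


Step 1. Rewrite: now ∫((3*x - 16)/(x**2 + x - 12)) dx + ∫(3*exp(-3*x)/2) dx.
Step 2. Decompose ∫((3*x - 16)/(x**2 + x - 12)) dx by partial fractions, (3*x - 16)/(x**2 + x - 12) = 4/(x + 4) - 1/(x - 3): now ∫(-1/(x - 3)) dx + ∫(4/(x + 4)) dx + ∫(3*exp(-3*x)/2) dx.
Step 3. Evaluate the standard form [assuming x > -4]: now 4*log(x + 4) + ∫(-1/(x - 3)) dx + ∫(3*exp(-3*x)/2) dx.
Step 4. Evaluate the standard form [assuming x > 3]: now -log(x - 3) + 4*log(x + 4) + ∫(3*exp(-3*x)/2) dx.
Step 5. Evaluate the standard form: now -log(x - 3) + 4*log(x + 4) - exp(-3*x)/2.
Answer: -log(x - 3) + 4*log(x + 4) - exp(-3*x)/2.
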